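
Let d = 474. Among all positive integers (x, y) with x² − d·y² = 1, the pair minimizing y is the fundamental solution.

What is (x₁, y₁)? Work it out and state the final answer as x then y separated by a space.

d=474: √d = [21; 1,3,2,1,1,…,3,1,42] (ℓ=14, even), read p_13/q_13
a_0=21:  p_0=21·1+0=21,  q_0=21·0+1=1
a_1=1:  p_1=1·21+1=22,  q_1=1·1+0=1
…
a_3=2:  p_3=2·87+22=196,  q_3=2·4+1=9
…
a_8=1:  p_8=1·5051+762=5813,  q_8=1·232+35=267
…
a_10=1:  p_10=1·10864+5813=16677,  q_10=1·499+267=766
a_11=2:  p_11=2·16677+10864=44218,  q_11=2·766+499=2031
a_12=3:  p_12=3·44218+16677=149331,  q_12=3·2031+766=6859
a_13=1:  p_13=1·149331+44218=193549,  q_13=1·6859+2031=8890
→ (193549, 8890).  Check: 193549²=37461215401, 474·8890²=37461215400, difference 1.

193549 8890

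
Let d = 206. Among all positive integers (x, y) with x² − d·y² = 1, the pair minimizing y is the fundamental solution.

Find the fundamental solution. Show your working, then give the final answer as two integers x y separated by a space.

59535 4148

√206 → a₀=14, period (2,1,5,14,5,1,2,28); ℓ=8 even so k=7
step 0: (14, 1)  from 14·(1,0) + (0,1)
step 1: (29, 2)  from 2·(14,1) + (1,0)
step 2: (43, 3)  from 1·(29,2) + (14,1)
…
step 4: (3459, 241)  from 14·(244,17) + (43,3)
…
step 6: (20998, 1463)  from 1·(17539,1222) + (3459,241)
step 7: (59535, 4148)  from 2·(20998,1463) + (17539,1222)
(x₁, y₁) = (59535, 4148);  59535² − 206·4148² = 1 ✓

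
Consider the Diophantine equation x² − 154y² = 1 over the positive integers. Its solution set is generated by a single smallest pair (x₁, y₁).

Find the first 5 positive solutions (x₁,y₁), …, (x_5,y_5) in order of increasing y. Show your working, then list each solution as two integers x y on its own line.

21295 1716
906954049 73084440
38627172925615 3112666297884
1645131293994988801 132568457553795120
70066141772619400108975 5646090604103467862916

[12; 2,2,3,1,2,1,3,2,2,24] for √154; ℓ=10 ⇒ convergent index 9
step 0: (12, 1)  from 12·(1,0) + (0,1)
…
step 7: (3847, 310)  from 3·(1030,83) + (757,61)
step 8: (8724, 703)  from 2·(3847,310) + (1030,83)
step 9: (21295, 1716)  from 2·(8724,703) + (3847,310)
fundamental: x₁=21295, y₁=1716  (since 453477025 − 154·2944656 = 1)
(x_2, y_2) = (21295·21295 + 154·1716·1716, 21295·1716 + 1716·21295) = (906954049, 73084440)
(x_3, y_3) = (21295·906954049 + 154·1716·73084440, 21295·73084440 + 1716·906954049) = (38627172925615, 3112666297884)
(x_4, y_4) = (21295·38627172925615 + 154·1716·3112666297884, 21295·3112666297884 + 1716·38627172925615) = (1645131293994988801, 132568457553795120)
(x_5, y_5) = (21295·1645131293994988801 + 154·1716·132568457553795120, 21295·132568457553795120 + 1716·1645131293994988801) = (70066141772619400108975, 5646090604103467862916)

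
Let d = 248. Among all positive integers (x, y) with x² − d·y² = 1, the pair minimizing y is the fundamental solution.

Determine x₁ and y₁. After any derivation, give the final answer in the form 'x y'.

[15; 1,2,1,30] for √248; ℓ=4 ⇒ convergent index 3
a_0=15:  p_0=15·1+0=15,  q_0=15·0+1=1
…
a_2=2:  p_2=2·16+15=47,  q_2=2·1+1=3
a_3=1:  p_3=1·47+16=63,  q_3=1·3+1=4
(x₁, y₁) = (63, 4);  63² − 248·4² = 1 ✓

63 4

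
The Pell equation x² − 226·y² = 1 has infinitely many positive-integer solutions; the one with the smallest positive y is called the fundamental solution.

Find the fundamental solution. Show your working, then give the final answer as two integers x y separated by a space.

√226 → a₀=15, period (30); ℓ=1 odd so k=1
a_0=15:  p_0=15·1+0=15,  q_0=15·0+1=1
a_1=30:  p_1=30·15+1=451,  q_1=30·1+0=30
(x₁, y₁) = (451, 30);  451² − 226·30² = 1 ✓

451 30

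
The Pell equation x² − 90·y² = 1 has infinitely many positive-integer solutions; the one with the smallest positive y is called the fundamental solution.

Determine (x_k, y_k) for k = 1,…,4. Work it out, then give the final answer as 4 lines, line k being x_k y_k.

19 2
721 76
27379 2886
1039681 109592

√90 = [9; 2,18, …], period ℓ=2 (even) → k=1
step 0: (9, 1)  from 9·(1,0) + (0,1)
step 1: (19, 2)  from 2·(9,1) + (1,0)
fundamental: x₁=19, y₁=2  (since 361 − 90·4 = 1)
n=2: (19,2)∘(19,2) = (19·19+90·2·2, 19·2+2·19) = (721,76)
n=3: (721,76)∘(19,2) = (19·721+90·2·76, 19·76+2·721) = (27379,2886)
n=4: (27379,2886)∘(19,2) = (19·27379+90·2·2886, 19·2886+2·27379) = (1039681,109592)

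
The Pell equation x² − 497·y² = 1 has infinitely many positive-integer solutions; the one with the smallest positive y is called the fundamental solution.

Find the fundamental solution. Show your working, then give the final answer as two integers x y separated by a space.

√497 → a₀=22, period (3,2,2,5,6,5,2,2,3,44); ℓ=10 even so k=9
a_0=22:  p_0=22·1+0=22,  q_0=22·0+1=1
a_1=3:  p_1=3·22+1=67,  q_1=3·1+0=3
…
a_8=2:  p_8=2·143637+65476=352750,  q_8=2·6443+2937=15823
a_9=3:  p_9=3·352750+143637=1201887,  q_9=3·15823+6443=53912
fundamental: x₁=1201887, y₁=53912  (since 1444532360769 − 497·2906503744 = 1)

1201887 53912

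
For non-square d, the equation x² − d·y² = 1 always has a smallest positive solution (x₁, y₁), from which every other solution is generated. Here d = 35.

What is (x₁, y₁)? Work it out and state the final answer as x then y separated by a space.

6 1

√35 = [5; 1,10, …], period ℓ=2 (even) → k=1
i=0: a=5 ⇒ p=5, q=1
i=1: a=1 ⇒ p=6, q=1
fundamental: x₁=6, y₁=1  (since 36 − 35·1 = 1)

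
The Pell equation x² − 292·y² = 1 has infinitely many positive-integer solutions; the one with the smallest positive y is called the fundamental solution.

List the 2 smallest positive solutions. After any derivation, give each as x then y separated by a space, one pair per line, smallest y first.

2281249 133500
10408194000001 609093483000

[17; 11,2,1,3,8,3,1,2,11,34] for √292; ℓ=10 ⇒ convergent index 9
i=0: a=17 ⇒ p=17, q=1
i=1: a=11 ⇒ p=188, q=11
i=2: a=2 ⇒ p=393, q=23
i=3: a=1 ⇒ p=581, q=34
i=4: a=3 ⇒ p=2136, q=125
i=5: a=8 ⇒ p=17669, q=1034
i=6: a=3 ⇒ p=55143, q=3227
…
i=8: a=2 ⇒ p=200767, q=11749
i=9: a=11 ⇒ p=2281249, q=133500
fundamental: x₁=2281249, y₁=133500  (since 5204097000001 − 292·17822250000 = 1)
k=2:  x_2 = 2281249·2281249+292·133500·133500 = 10408194000001,  y_2 = 2281249·133500+133500·2281249 = 609093483000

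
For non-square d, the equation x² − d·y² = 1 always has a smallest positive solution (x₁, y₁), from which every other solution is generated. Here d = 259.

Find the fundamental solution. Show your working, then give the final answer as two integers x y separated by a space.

[16; 10,1,2,3,4,3,2,1,10,32] for √259; ℓ=10 ⇒ convergent index 9
a_0=16:  p_0=16·1+0=16,  q_0=16·0+1=1
a_1=10:  p_1=10·16+1=161,  q_1=10·1+0=10
…
a_3=2:  p_3=2·177+161=515,  q_3=2·11+10=32
…
a_6=3:  p_6=3·7403+1722=23931,  q_6=3·460+107=1487
…
a_8=1:  p_8=1·55265+23931=79196,  q_8=1·3434+1487=4921
a_9=10:  p_9=10·79196+55265=847225,  q_9=10·4921+3434=52644
→ (847225, 52644).  Check: 847225²=717790200625, 259·52644²=717790200624, difference 1.

847225 52644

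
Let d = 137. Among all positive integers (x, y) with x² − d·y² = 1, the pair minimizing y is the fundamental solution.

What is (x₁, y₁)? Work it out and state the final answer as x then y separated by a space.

[11; 1,2,2,1,1,2,2,1,22] for √137; ℓ=9 ⇒ convergent index 17
a_0=11:  p_0=11·1+0=11,  q_0=11·0+1=1
a_1=1:  p_1=1·11+1=12,  q_1=1·1+0=1
…
a_3=2:  p_3=2·35+12=82,  q_3=2·3+1=7
a_4=1:  p_4=1·82+35=117,  q_4=1·7+3=10
a_5=1:  p_5=1·117+82=199,  q_5=1·10+7=17
a_6=2:  p_6=2·199+117=515,  q_6=2·17+10=44
a_7=2:  p_7=2·515+199=1229,  q_7=2·44+17=105
a_8=1:  p_8=1·1229+515=1744,  q_8=1·105+44=149
…
a_10=1:  p_10=1·39597+1744=41341,  q_10=1·3383+149=3532
a_11=2:  p_11=2·41341+39597=122279,  q_11=2·3532+3383=10447
a_12=2:  p_12=2·122279+41341=285899,  q_12=2·10447+3532=24426
a_13=1:  p_13=1·285899+122279=408178,  q_13=1·24426+10447=34873
a_14=1:  p_14=1·408178+285899=694077,  q_14=1·34873+24426=59299
a_15=2:  p_15=2·694077+408178=1796332,  q_15=2·59299+34873=153471
a_16=2:  p_16=2·1796332+694077=4286741,  q_16=2·153471+59299=366241
a_17=1:  p_17=1·4286741+1796332=6083073,  q_17=1·366241+153471=519712
fundamental: x₁=6083073, y₁=519712  (since 37003777123329 − 137·270100562944 = 1)

6083073 519712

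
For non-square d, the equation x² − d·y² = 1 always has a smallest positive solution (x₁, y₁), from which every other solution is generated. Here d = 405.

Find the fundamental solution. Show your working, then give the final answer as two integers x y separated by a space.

d=405: √d = [20; 8,40] (ℓ=2, even), read p_1/q_1
step 0: (20, 1)  from 20·(1,0) + (0,1)
step 1: (161, 8)  from 8·(20,1) + (1,0)
(x₁, y₁) = (161, 8);  161² − 405·8² = 1 ✓

161 8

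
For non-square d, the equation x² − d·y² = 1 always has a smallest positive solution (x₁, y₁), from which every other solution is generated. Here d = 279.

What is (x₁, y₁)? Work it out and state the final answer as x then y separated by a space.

d=279: √d = [16; 1,2,2,1,2,2,1,32] (ℓ=8, even), read p_7/q_7
step 0: (16, 1)  from 16·(1,0) + (0,1)
…
step 2: (50, 3)  from 2·(17,1) + (16,1)
…
step 5: (451, 27)  from 2·(167,10) + (117,7)
step 6: (1069, 64)  from 2·(451,27) + (167,10)
step 7: (1520, 91)  from 1·(1069,64) + (451,27)
(x₁, y₁) = (1520, 91);  1520² − 279·91² = 1 ✓

1520 91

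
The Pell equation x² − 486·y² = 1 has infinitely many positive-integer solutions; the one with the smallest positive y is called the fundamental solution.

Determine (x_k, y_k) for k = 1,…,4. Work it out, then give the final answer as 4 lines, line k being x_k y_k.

√486 → a₀=22, period (22,44); ℓ=2 even so k=1
k=0  a_k=22  p_k/q_k = 22/1
k=1  a_k=22  p_k/q_k = 485/22
(x₁, y₁) = (485, 22);  485² − 486·22² = 1 ✓
(485+22√486)^2 = 470449 + 21340√486
(485+22√486)^3 = 456335045 + 20699778√486
(485+22√486)^4 = 442644523201 + 20078763320√486

485 22
470449 21340
456335045 20699778
442644523201 20078763320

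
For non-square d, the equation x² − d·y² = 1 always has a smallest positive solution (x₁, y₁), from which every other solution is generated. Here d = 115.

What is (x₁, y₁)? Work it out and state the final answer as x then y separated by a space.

1126 105

[10; 1,2,1,1,1,1,1,2,1,20] for √115; ℓ=10 ⇒ convergent index 9
i=0: a=10 ⇒ p=10, q=1
i=1: a=1 ⇒ p=11, q=1
i=2: a=2 ⇒ p=32, q=3
…
i=4: a=1 ⇒ p=75, q=7
…
i=8: a=2 ⇒ p=815, q=76
i=9: a=1 ⇒ p=1126, q=105
(x₁, y₁) = (1126, 105);  1126² − 115·105² = 1 ✓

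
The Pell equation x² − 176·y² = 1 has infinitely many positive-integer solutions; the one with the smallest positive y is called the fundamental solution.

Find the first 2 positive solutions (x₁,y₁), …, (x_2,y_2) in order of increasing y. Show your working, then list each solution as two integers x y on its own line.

d=176: √d = [13; 3,1,3,26] (ℓ=4, even), read p_3/q_3
a_0=13:  p_0=13·1+0=13,  q_0=13·0+1=1
…
a_2=1:  p_2=1·40+13=53,  q_2=1·3+1=4
a_3=3:  p_3=3·53+40=199,  q_3=3·4+3=15
(x₁, y₁) = (199, 15);  199² − 176·15² = 1 ✓
k=2:  x_2 = 199·199+176·15·15 = 79201,  y_2 = 199·15+15·199 = 5970

199 15
79201 5970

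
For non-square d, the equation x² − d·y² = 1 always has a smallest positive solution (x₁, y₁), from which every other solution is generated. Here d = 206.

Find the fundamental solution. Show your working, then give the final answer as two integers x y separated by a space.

√206 = [14; 2,1,5,14,5,1,2,28, …], period ℓ=8 (even) → k=7
a_0=14:  p_0=14·1+0=14,  q_0=14·0+1=1
…
a_2=1:  p_2=1·29+14=43,  q_2=1·2+1=3
a_3=5:  p_3=5·43+29=244,  q_3=5·3+2=17
a_4=14:  p_4=14·244+43=3459,  q_4=14·17+3=241
a_5=5:  p_5=5·3459+244=17539,  q_5=5·241+17=1222
a_6=1:  p_6=1·17539+3459=20998,  q_6=1·1222+241=1463
a_7=2:  p_7=2·20998+17539=59535,  q_7=2·1463+1222=4148
→ (59535, 4148).  Check: 59535²=3544416225, 206·4148²=3544416224, difference 1.

59535 4148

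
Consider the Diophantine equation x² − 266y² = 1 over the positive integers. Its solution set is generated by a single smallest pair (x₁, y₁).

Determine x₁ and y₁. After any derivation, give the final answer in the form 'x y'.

685 42

√266 → a₀=16, period (3,4,3,32); ℓ=4 even so k=3
step 0: (16, 1)  from 16·(1,0) + (0,1)
step 1: (49, 3)  from 3·(16,1) + (1,0)
step 2: (212, 13)  from 4·(49,3) + (16,1)
step 3: (685, 42)  from 3·(212,13) + (49,3)
(x₁, y₁) = (685, 42);  685² − 266·42² = 1 ✓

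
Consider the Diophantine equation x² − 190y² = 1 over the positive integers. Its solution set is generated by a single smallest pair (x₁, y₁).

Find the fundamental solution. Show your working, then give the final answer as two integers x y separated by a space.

d=190: √d = [13; 1,3,1,1,1,…,3,1,26] (ℓ=14, even), read p_13/q_13
step 0: (13, 1)  from 13·(1,0) + (0,1)
…
step 2: (55, 4)  from 3·(14,1) + (13,1)
step 3: (69, 5)  from 1·(55,4) + (14,1)
step 4: (124, 9)  from 1·(69,5) + (55,4)
step 5: (193, 14)  from 1·(124,9) + (69,5)
…
step 9: (4149, 301)  from 1·(2936,213) + (1213,88)
…
step 12: (40787, 2959)  from 3·(11234,815) + (7085,514)
step 13: (52021, 3774)  from 1·(40787,2959) + (11234,815)
→ (52021, 3774).  Check: 52021²=2706184441, 190·3774²=2706184440, difference 1.

52021 3774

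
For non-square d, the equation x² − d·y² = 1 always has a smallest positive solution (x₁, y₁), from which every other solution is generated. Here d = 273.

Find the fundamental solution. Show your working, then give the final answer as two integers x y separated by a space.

727 44

√273 → a₀=16, period (1,1,10,1,1,32); ℓ=6 even so k=5
k=0  a_k=16  p_k/q_k = 16/1
k=1  a_k=1  p_k/q_k = 17/1
k=2  a_k=1  p_k/q_k = 33/2
k=3  a_k=10  p_k/q_k = 347/21
k=4  a_k=1  p_k/q_k = 380/23
k=5  a_k=1  p_k/q_k = 727/44
fundamental: x₁=727, y₁=44  (since 528529 − 273·1936 = 1)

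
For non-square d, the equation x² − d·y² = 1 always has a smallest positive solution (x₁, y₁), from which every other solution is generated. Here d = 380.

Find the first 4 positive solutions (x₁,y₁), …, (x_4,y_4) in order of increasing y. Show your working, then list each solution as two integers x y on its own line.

39 2
3041 156
237159 12166
18495361 948792

√380 = [19; 2,38, …], period ℓ=2 (even) → k=1
a_0=19:  p_0=19·1+0=19,  q_0=19·0+1=1
a_1=2:  p_1=2·19+1=39,  q_1=2·1+0=2
→ (39, 2).  Check: 39²=1521, 380·2²=1520, difference 1.
(x_2, y_2) = (39·39 + 380·2·2, 39·2 + 2·39) = (3041, 156)
(x_3, y_3) = (39·3041 + 380·2·156, 39·156 + 2·3041) = (237159, 12166)
(x_4, y_4) = (39·237159 + 380·2·12166, 39·12166 + 2·237159) = (18495361, 948792)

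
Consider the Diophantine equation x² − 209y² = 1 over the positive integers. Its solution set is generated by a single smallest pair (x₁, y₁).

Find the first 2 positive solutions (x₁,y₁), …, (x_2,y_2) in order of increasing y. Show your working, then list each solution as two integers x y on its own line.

46551 3220
4333991201 299788440

√209 → a₀=14, period (2,5,3,2,3,5,2,28); ℓ=8 even so k=7
a_0=14:  p_0=14·1+0=14,  q_0=14·0+1=1
…
a_3=3:  p_3=3·159+29=506,  q_3=3·11+2=35
…
a_6=5:  p_6=5·4019+1171=21266,  q_6=5·278+81=1471
a_7=2:  p_7=2·21266+4019=46551,  q_7=2·1471+278=3220
→ (46551, 3220).  Check: 46551²=2166995601, 209·3220²=2166995600, difference 1.
(46551+3220√209)^2 = 4333991201 + 299788440√209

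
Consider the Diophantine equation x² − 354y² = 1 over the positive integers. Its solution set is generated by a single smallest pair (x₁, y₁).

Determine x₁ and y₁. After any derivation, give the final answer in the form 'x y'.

d=354: √d = [18; 1,4,2,2,18,2,2,4,1,36] (ℓ=10, even), read p_9/q_9
k=0  a_k=18  p_k/q_k = 18/1
k=1  a_k=1  p_k/q_k = 19/1
k=2  a_k=4  p_k/q_k = 94/5
k=3  a_k=2  p_k/q_k = 207/11
k=4  a_k=2  p_k/q_k = 508/27
k=5  a_k=18  p_k/q_k = 9351/497
k=6  a_k=2  p_k/q_k = 19210/1021
k=7  a_k=2  p_k/q_k = 47771/2539
k=8  a_k=4  p_k/q_k = 210294/11177
k=9  a_k=1  p_k/q_k = 258065/13716
→ (258065, 13716).  Check: 258065²=66597544225, 354·13716²=66597544224, difference 1.

258065 13716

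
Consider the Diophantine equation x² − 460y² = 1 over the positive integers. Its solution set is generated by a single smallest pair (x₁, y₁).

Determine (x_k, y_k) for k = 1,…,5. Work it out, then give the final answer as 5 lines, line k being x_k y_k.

d=460: √d = [21; 2,4,3,1,2,10,2,1,3,4,2,42] (ℓ=12, even), read p_11/q_11
i=0: a=21 ⇒ p=21, q=1
…
i=3: a=3 ⇒ p=622, q=29
i=4: a=1 ⇒ p=815, q=38
i=5: a=2 ⇒ p=2252, q=105
i=6: a=10 ⇒ p=23335, q=1088
i=7: a=2 ⇒ p=48922, q=2281
i=8: a=1 ⇒ p=72257, q=3369
i=9: a=3 ⇒ p=265693, q=12388
i=10: a=4 ⇒ p=1135029, q=52921
i=11: a=2 ⇒ p=2535751, q=118230
→ (2535751, 118230).  Check: 2535751²=6430033134001, 460·118230²=6430033134000, difference 1.
k=2:  x_2 = 2535751·2535751+460·118230·118230 = 12860066268001,  y_2 = 2535751·118230+118230·2535751 = 599603681460
k=3:  x_3 = 2535751·12860066268001+460·118230·599603681460 = 65219851798297071751,  y_3 = 2535751·599603681460+118230·12860066268001 = 3040891269731634690
k=4:  x_4 = 2535751·65219851798297071751+460·118230·3040891269731634690 = 330762608834754335913072001,  y_4 = 2535751·3040891269731634690+118230·65219851798297071751 = 15421886156225925189922920
k=5:  x_5 = 2535751·330762608834754335913072001+460·118230·15421886156225925189922920 = 1677463232230609064240018182143751,  y_5 = 2535751·15421886156225925189922920+118230·330762608834754335913072001 = 78212126485069051161274736991150

2535751 118230
12860066268001 599603681460
65219851798297071751 3040891269731634690
330762608834754335913072001 15421886156225925189922920
1677463232230609064240018182143751 78212126485069051161274736991150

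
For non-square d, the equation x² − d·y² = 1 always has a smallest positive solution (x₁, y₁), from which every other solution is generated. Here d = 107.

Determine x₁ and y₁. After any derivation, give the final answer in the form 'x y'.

962 93

[10; 2,1,9,1,2,20] for √107; ℓ=6 ⇒ convergent index 5
k=0  a_k=10  p_k/q_k = 10/1
…
k=4  a_k=1  p_k/q_k = 331/32
k=5  a_k=2  p_k/q_k = 962/93
→ (962, 93).  Check: 962²=925444, 107·93²=925443, difference 1.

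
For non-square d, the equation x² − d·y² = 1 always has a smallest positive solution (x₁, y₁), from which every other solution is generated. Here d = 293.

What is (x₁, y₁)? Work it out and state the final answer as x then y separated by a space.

12320649 719780

√293 = [17; 8,1,1,8,34, …], period ℓ=5 (odd) → k=9
i=0: a=17 ⇒ p=17, q=1
i=1: a=8 ⇒ p=137, q=8
i=2: a=1 ⇒ p=154, q=9
i=3: a=1 ⇒ p=291, q=17
…
i=5: a=34 ⇒ p=84679, q=4947
i=6: a=8 ⇒ p=679914, q=39721
…
i=8: a=1 ⇒ p=1444507, q=84389
i=9: a=8 ⇒ p=12320649, q=719780
fundamental: x₁=12320649, y₁=719780  (since 151798391781201 − 293·518083248400 = 1)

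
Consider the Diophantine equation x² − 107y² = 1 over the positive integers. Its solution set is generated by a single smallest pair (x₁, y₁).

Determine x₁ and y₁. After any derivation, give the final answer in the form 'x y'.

√107 → a₀=10, period (2,1,9,1,2,20); ℓ=6 even so k=5
k=0  a_k=10  p_k/q_k = 10/1
…
k=2  a_k=1  p_k/q_k = 31/3
k=3  a_k=9  p_k/q_k = 300/29
k=4  a_k=1  p_k/q_k = 331/32
k=5  a_k=2  p_k/q_k = 962/93
fundamental: x₁=962, y₁=93  (since 925444 − 107·8649 = 1)

962 93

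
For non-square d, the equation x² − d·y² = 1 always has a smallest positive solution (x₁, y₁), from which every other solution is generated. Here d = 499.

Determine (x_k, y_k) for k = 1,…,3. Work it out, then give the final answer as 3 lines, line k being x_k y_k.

d=499: √d = [22; 2,1,21,1,2,44] (ℓ=6, even), read p_5/q_5
k=0  a_k=22  p_k/q_k = 22/1
k=1  a_k=2  p_k/q_k = 45/2
…
k=3  a_k=21  p_k/q_k = 1452/65
k=4  a_k=1  p_k/q_k = 1519/68
k=5  a_k=2  p_k/q_k = 4490/201
fundamental: x₁=4490, y₁=201  (since 20160100 − 499·40401 = 1)
k=2:  x_2 = 4490·4490+499·201·201 = 40320199,  y_2 = 4490·201+201·4490 = 1804980
k=3:  x_3 = 4490·40320199+499·201·1804980 = 362075382530,  y_3 = 4490·1804980+201·40320199 = 16208720199

4490 201
40320199 1804980
362075382530 16208720199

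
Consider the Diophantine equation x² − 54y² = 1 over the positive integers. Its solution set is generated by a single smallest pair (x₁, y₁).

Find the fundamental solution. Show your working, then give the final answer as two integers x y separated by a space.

485 66

√54 = [7; 2,1,6,1,2,14, …], period ℓ=6 (even) → k=5
a_0=7:  p_0=7·1+0=7,  q_0=7·0+1=1
a_1=2:  p_1=2·7+1=15,  q_1=2·1+0=2
…
a_3=6:  p_3=6·22+15=147,  q_3=6·3+2=20
a_4=1:  p_4=1·147+22=169,  q_4=1·20+3=23
a_5=2:  p_5=2·169+147=485,  q_5=2·23+20=66
fundamental: x₁=485, y₁=66  (since 235225 − 54·4356 = 1)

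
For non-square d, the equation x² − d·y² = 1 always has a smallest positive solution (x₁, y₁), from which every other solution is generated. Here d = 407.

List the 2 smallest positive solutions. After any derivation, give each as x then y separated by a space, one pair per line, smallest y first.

d=407: √d = [20; 5,1,2,1,5,40] (ℓ=6, even), read p_5/q_5
a_0=20:  p_0=20·1+0=20,  q_0=20·0+1=1
a_1=5:  p_1=5·20+1=101,  q_1=5·1+0=5
a_2=1:  p_2=1·101+20=121,  q_2=1·5+1=6
…
a_4=1:  p_4=1·343+121=464,  q_4=1·17+6=23
a_5=5:  p_5=5·464+343=2663,  q_5=5·23+17=132
→ (2663, 132).  Check: 2663²=7091569, 407·132²=7091568, difference 1.
k=2:  x_2 = 2663·2663+407·132·132 = 14183137,  y_2 = 2663·132+132·2663 = 703032

2663 132
14183137 703032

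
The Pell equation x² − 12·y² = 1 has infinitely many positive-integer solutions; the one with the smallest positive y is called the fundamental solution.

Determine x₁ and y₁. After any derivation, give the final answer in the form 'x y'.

7 2

[3; 2,6] for √12; ℓ=2 ⇒ convergent index 1
k=0  a_k=3  p_k/q_k = 3/1
k=1  a_k=2  p_k/q_k = 7/2
(x₁, y₁) = (7, 2);  7² − 12·2² = 1 ✓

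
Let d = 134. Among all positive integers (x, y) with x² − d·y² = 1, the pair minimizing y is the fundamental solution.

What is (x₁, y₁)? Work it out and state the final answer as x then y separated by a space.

d=134: √d = [11; 1,1,2,1,3,…,1,1,22] (ℓ=14, even), read p_13/q_13
step 0: (11, 1)  from 11·(1,0) + (0,1)
step 1: (12, 1)  from 1·(11,1) + (1,0)
…
step 3: (58, 5)  from 2·(23,2) + (12,1)
step 4: (81, 7)  from 1·(58,5) + (23,2)
…
step 6: (382, 33)  from 1·(301,26) + (81,7)
step 7: (4121, 356)  from 10·(382,33) + (301,26)
…
step 9: (17630, 1523)  from 3·(4503,389) + (4121,356)
step 10: (22133, 1912)  from 1·(17630,1523) + (4503,389)
…
step 12: (84029, 7259)  from 1·(61896,5347) + (22133,1912)
step 13: (145925, 12606)  from 1·(84029,7259) + (61896,5347)
→ (145925, 12606).  Check: 145925²=21294105625, 134·12606²=21294105624, difference 1.

145925 12606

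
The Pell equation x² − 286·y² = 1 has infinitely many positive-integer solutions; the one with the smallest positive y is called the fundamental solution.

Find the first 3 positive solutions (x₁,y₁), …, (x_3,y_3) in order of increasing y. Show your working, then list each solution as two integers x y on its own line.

d=286: √d = [16; 1,10,3,3,2,3,3,10,1,32] (ℓ=10, even), read p_9/q_9
a_0=16:  p_0=16·1+0=16,  q_0=16·0+1=1
…
a_2=10:  p_2=10·17+16=186,  q_2=10·1+1=11
…
a_8=10:  p_8=10·49703+15102=512132,  q_8=10·2939+893=30283
a_9=1:  p_9=1·512132+49703=561835,  q_9=1·30283+2939=33222
→ (561835, 33222).  Check: 561835²=315658567225, 286·33222²=315658567224, difference 1.
k=2:  x_2 = 561835·561835+286·33222·33222 = 631317134449,  y_2 = 561835·33222+33222·561835 = 37330564740
k=3:  x_3 = 561835·631317134449+286·33222·37330564740 = 709392124465745995,  y_3 = 561835·37330564740+33222·631317134449 = 41947235681362578

561835 33222
631317134449 37330564740
709392124465745995 41947235681362578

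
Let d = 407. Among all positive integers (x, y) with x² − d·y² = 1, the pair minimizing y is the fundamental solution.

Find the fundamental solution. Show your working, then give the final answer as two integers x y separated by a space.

2663 132

√407 = [20; 5,1,2,1,5,40, …], period ℓ=6 (even) → k=5
step 0: (20, 1)  from 20·(1,0) + (0,1)
…
step 4: (464, 23)  from 1·(343,17) + (121,6)
step 5: (2663, 132)  from 5·(464,23) + (343,17)
(x₁, y₁) = (2663, 132);  2663² − 407·132² = 1 ✓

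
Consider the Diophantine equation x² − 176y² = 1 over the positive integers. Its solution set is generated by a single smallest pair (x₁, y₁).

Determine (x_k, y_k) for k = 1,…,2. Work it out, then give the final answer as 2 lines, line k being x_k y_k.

[13; 3,1,3,26] for √176; ℓ=4 ⇒ convergent index 3
i=0: a=13 ⇒ p=13, q=1
…
i=2: a=1 ⇒ p=53, q=4
i=3: a=3 ⇒ p=199, q=15
fundamental: x₁=199, y₁=15  (since 39601 − 176·225 = 1)
k=2:  x_2 = 199·199+176·15·15 = 79201,  y_2 = 199·15+15·199 = 5970

199 15
79201 5970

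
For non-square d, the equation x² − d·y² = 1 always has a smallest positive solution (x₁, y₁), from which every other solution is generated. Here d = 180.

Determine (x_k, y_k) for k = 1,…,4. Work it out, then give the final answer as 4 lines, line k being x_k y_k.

√180 = [13; 2,2,2,26, …], period ℓ=4 (even) → k=3
i=0: a=13 ⇒ p=13, q=1
i=1: a=2 ⇒ p=27, q=2
i=2: a=2 ⇒ p=67, q=5
i=3: a=2 ⇒ p=161, q=12
fundamental: x₁=161, y₁=12  (since 25921 − 180·144 = 1)
(161+12√180)^2 = 51841 + 3864√180
(161+12√180)^3 = 16692641 + 1244196√180
(161+12√180)^4 = 5374978561 + 400627248√180

161 12
51841 3864
16692641 1244196
5374978561 400627248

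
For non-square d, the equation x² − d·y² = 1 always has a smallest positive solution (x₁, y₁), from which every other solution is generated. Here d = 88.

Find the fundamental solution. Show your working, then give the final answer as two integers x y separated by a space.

d=88: √d = [9; 2,1,1,1,2,18] (ℓ=6, even), read p_5/q_5
a_0=9:  p_0=9·1+0=9,  q_0=9·0+1=1
a_1=2:  p_1=2·9+1=19,  q_1=2·1+0=2
a_2=1:  p_2=1·19+9=28,  q_2=1·2+1=3
…
a_4=1:  p_4=1·47+28=75,  q_4=1·5+3=8
a_5=2:  p_5=2·75+47=197,  q_5=2·8+5=21
fundamental: x₁=197, y₁=21  (since 38809 − 88·441 = 1)

197 21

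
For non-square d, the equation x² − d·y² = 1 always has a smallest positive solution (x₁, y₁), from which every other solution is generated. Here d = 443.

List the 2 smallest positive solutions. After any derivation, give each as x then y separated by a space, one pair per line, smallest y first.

√443 = [21; 21,42, …], period ℓ=2 (even) → k=1
a_0=21:  p_0=21·1+0=21,  q_0=21·0+1=1
a_1=21:  p_1=21·21+1=442,  q_1=21·1+0=21
(x₁, y₁) = (442, 21);  442² − 443·21² = 1 ✓
k=2:  x_2 = 442·442+443·21·21 = 390727,  y_2 = 442·21+21·442 = 18564

442 21
390727 18564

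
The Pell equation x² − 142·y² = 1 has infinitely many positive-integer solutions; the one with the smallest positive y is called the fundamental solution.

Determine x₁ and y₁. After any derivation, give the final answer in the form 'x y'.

143 12

√142 = [11; 1,10,1,22, …], period ℓ=4 (even) → k=3
a_0=11:  p_0=11·1+0=11,  q_0=11·0+1=1
a_1=1:  p_1=1·11+1=12,  q_1=1·1+0=1
a_2=10:  p_2=10·12+11=131,  q_2=10·1+1=11
a_3=1:  p_3=1·131+12=143,  q_3=1·11+1=12
→ (143, 12).  Check: 143²=20449, 142·12²=20448, difference 1.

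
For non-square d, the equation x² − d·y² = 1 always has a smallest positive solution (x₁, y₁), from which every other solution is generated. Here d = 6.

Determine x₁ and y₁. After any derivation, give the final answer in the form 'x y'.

√6 → a₀=2, period (2,4); ℓ=2 even so k=1
step 0: (2, 1)  from 2·(1,0) + (0,1)
step 1: (5, 2)  from 2·(2,1) + (1,0)
fundamental: x₁=5, y₁=2  (since 25 − 6·4 = 1)

5 2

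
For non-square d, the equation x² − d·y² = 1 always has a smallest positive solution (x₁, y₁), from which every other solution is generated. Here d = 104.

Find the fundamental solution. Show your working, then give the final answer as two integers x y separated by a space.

√104 = [10; 5,20, …], period ℓ=2 (even) → k=1
step 0: (10, 1)  from 10·(1,0) + (0,1)
step 1: (51, 5)  from 5·(10,1) + (1,0)
(x₁, y₁) = (51, 5);  51² − 104·5² = 1 ✓

51 5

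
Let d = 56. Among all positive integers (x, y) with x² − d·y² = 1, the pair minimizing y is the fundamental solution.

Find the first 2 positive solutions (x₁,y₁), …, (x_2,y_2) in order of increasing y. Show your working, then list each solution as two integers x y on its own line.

d=56: √d = [7; 2,14] (ℓ=2, even), read p_1/q_1
a_0=7:  p_0=7·1+0=7,  q_0=7·0+1=1
a_1=2:  p_1=2·7+1=15,  q_1=2·1+0=2
→ (15, 2).  Check: 15²=225, 56·2²=224, difference 1.
n=2: (15,2)∘(15,2) = (15·15+56·2·2, 15·2+2·15) = (449,60)

15 2
449 60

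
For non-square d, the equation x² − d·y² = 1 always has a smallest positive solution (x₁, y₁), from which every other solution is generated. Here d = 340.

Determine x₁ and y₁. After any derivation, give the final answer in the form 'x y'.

√340 = [18; 2,3,1,1,1,…,3,2,36, …], period ℓ=14 (even) → k=13
i=0: a=18 ⇒ p=18, q=1
i=1: a=2 ⇒ p=37, q=2
…
i=6: a=1 ⇒ p=756, q=41
i=7: a=8 ⇒ p=6509, q=353
…
i=11: a=1 ⇒ p=34813, q=1888
i=12: a=3 ⇒ p=125478, q=6805
i=13: a=2 ⇒ p=285769, q=15498
→ (285769, 15498).  Check: 285769²=81663921361, 340·15498²=81663921360, difference 1.

285769 15498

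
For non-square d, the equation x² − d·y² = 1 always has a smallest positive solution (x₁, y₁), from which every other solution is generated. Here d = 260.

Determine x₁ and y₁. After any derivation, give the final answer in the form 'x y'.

129 8

√260 = [16; 8,32, …], period ℓ=2 (even) → k=1
i=0: a=16 ⇒ p=16, q=1
i=1: a=8 ⇒ p=129, q=8
→ (129, 8).  Check: 129²=16641, 260·8²=16640, difference 1.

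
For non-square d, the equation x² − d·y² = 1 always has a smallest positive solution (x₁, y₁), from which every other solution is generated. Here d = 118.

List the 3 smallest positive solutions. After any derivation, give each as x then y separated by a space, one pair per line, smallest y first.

306917 28254
188396089777 17343265836
115643925371868101 10645886241146970

[10; 1,6,3,2,10,2,3,6,1,20] for √118; ℓ=10 ⇒ convergent index 9
i=0: a=10 ⇒ p=10, q=1
i=1: a=1 ⇒ p=11, q=1
…
i=8: a=6 ⇒ p=264802, q=24377
i=9: a=1 ⇒ p=306917, q=28254
(x₁, y₁) = (306917, 28254);  306917² − 118·28254² = 1 ✓
n=2: (306917,28254)∘(306917,28254) = (306917·306917+118·28254·28254, 306917·28254+28254·306917) = (188396089777,17343265836)
n=3: (188396089777,17343265836)∘(306917,28254) = (306917·188396089777+118·28254·17343265836, 306917·17343265836+28254·188396089777) = (115643925371868101,10645886241146970)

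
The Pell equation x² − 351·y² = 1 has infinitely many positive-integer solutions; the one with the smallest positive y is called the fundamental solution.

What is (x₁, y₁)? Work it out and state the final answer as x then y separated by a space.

62425 3332

√351 → a₀=18, period (1,2,1,3,2,2,2,3,1,2,1,36); ℓ=12 even so k=11
step 0: (18, 1)  from 18·(1,0) + (0,1)
step 1: (19, 1)  from 1·(18,1) + (1,0)
step 2: (56, 3)  from 2·(19,1) + (18,1)
…
step 4: (281, 15)  from 3·(75,4) + (56,3)
…
step 7: (3747, 200)  from 2·(1555,83) + (637,34)
…
step 10: (45882, 2449)  from 2·(16543,883) + (12796,683)
step 11: (62425, 3332)  from 1·(45882,2449) + (16543,883)
fundamental: x₁=62425, y₁=3332  (since 3896880625 − 351·11102224 = 1)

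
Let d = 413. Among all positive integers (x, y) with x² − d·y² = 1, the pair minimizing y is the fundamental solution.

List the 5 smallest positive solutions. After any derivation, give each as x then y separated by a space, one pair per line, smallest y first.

√413 → a₀=20, period (3,9,1,4,1,9,3,40); ℓ=8 even so k=7
a_0=20:  p_0=20·1+0=20,  q_0=20·0+1=1
…
a_2=9:  p_2=9·61+20=569,  q_2=9·3+1=28
a_3=1:  p_3=1·569+61=630,  q_3=1·28+3=31
…
a_6=9:  p_6=9·3719+3089=36560,  q_6=9·183+152=1799
a_7=3:  p_7=3·36560+3719=113399,  q_7=3·1799+183=5580
fundamental: x₁=113399, y₁=5580  (since 12859333201 − 413·31136400 = 1)
(113399+5580√413)^2 = 25718666401 + 1265532840√413
(113399+5580√413)^3 = 5832942102300599 + 287020317040740√413
(113399+5580√413)^4 = 1322899602891852585601 + 65095633862940217680√413
(113399+5580√413)^5 = 300030984130833440606834999 + 14763559568560095172347900√413

113399 5580
25718666401 1265532840
5832942102300599 287020317040740
1322899602891852585601 65095633862940217680
300030984130833440606834999 14763559568560095172347900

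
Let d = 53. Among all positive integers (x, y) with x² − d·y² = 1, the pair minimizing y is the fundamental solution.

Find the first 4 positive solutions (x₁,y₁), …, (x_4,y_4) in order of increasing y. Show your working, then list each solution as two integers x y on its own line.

66249 9100
8777860001 1205731800
1163048894346249 159757052027300
154101652394311440001 21167489878307463600

√53 → a₀=7, period (3,1,1,3,14); ℓ=5 odd so k=9
a_0=7:  p_0=7·1+0=7,  q_0=7·0+1=1
a_1=3:  p_1=3·7+1=22,  q_1=3·1+0=3
…
a_3=1:  p_3=1·29+22=51,  q_3=1·4+3=7
a_4=3:  p_4=3·51+29=182,  q_4=3·7+4=25
a_5=14:  p_5=14·182+51=2599,  q_5=14·25+7=357
a_6=3:  p_6=3·2599+182=7979,  q_6=3·357+25=1096
…
a_8=1:  p_8=1·10578+7979=18557,  q_8=1·1453+1096=2549
a_9=3:  p_9=3·18557+10578=66249,  q_9=3·2549+1453=9100
(x₁, y₁) = (66249, 9100);  66249² − 53·9100² = 1 ✓
n=2: (66249,9100)∘(66249,9100) = (66249·66249+53·9100·9100, 66249·9100+9100·66249) = (8777860001,1205731800)
n=3: (8777860001,1205731800)∘(66249,9100) = (66249·8777860001+53·9100·1205731800, 66249·1205731800+9100·8777860001) = (1163048894346249,159757052027300)
n=4: (1163048894346249,159757052027300)∘(66249,9100) = (66249·1163048894346249+53·9100·159757052027300, 66249·159757052027300+9100·1163048894346249) = (154101652394311440001,21167489878307463600)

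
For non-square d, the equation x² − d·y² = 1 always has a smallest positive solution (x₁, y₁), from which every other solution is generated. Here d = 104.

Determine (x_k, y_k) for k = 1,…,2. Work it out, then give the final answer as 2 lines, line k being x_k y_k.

51 5
5201 510

√104 = [10; 5,20, …], period ℓ=2 (even) → k=1
step 0: (10, 1)  from 10·(1,0) + (0,1)
step 1: (51, 5)  from 5·(10,1) + (1,0)
→ (51, 5).  Check: 51²=2601, 104·5²=2600, difference 1.
(x_2, y_2) = (51·51 + 104·5·5, 51·5 + 5·51) = (5201, 510)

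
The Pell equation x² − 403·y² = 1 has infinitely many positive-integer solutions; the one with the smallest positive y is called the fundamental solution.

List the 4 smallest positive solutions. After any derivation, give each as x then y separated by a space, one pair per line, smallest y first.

669878 33369
897473069767 44706317964
1202394930058086974 59895557730143415
1610915821914004898868577 80245432842261314788776

d=403: √d = [20; 13,2,1,3,1,3,1,2,13,40] (ℓ=10, even), read p_9/q_9
a_0=20:  p_0=20·1+0=20,  q_0=20·0+1=1
a_1=13:  p_1=13·20+1=261,  q_1=13·1+0=13
a_2=2:  p_2=2·261+20=542,  q_2=2·13+1=27
a_3=1:  p_3=1·542+261=803,  q_3=1·27+13=40
a_4=3:  p_4=3·803+542=2951,  q_4=3·40+27=147
a_5=1:  p_5=1·2951+803=3754,  q_5=1·147+40=187
a_6=3:  p_6=3·3754+2951=14213,  q_6=3·187+147=708
a_7=1:  p_7=1·14213+3754=17967,  q_7=1·708+187=895
a_8=2:  p_8=2·17967+14213=50147,  q_8=2·895+708=2498
a_9=13:  p_9=13·50147+17967=669878,  q_9=13·2498+895=33369
(x₁, y₁) = (669878, 33369);  669878² − 403·33369² = 1 ✓
k=2:  x_2 = 669878·669878+403·33369·33369 = 897473069767,  y_2 = 669878·33369+33369·669878 = 44706317964
k=3:  x_3 = 669878·897473069767+403·33369·44706317964 = 1202394930058086974,  y_3 = 669878·44706317964+33369·897473069767 = 59895557730143415
k=4:  x_4 = 669878·1202394930058086974+403·33369·59895557730143415 = 1610915821914004898868577,  y_4 = 669878·59895557730143415+33369·1202394930058086974 = 80245432842261314788776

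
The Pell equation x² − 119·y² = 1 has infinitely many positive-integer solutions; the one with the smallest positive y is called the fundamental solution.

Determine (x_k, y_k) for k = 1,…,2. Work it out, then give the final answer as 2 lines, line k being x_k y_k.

d=119: √d = [10; 1,9,1,20] (ℓ=4, even), read p_3/q_3
a_0=10:  p_0=10·1+0=10,  q_0=10·0+1=1
a_1=1:  p_1=1·10+1=11,  q_1=1·1+0=1
a_2=9:  p_2=9·11+10=109,  q_2=9·1+1=10
a_3=1:  p_3=1·109+11=120,  q_3=1·10+1=11
fundamental: x₁=120, y₁=11  (since 14400 − 119·121 = 1)
k=2:  x_2 = 120·120+119·11·11 = 28799,  y_2 = 120·11+11·120 = 2640

120 11
28799 2640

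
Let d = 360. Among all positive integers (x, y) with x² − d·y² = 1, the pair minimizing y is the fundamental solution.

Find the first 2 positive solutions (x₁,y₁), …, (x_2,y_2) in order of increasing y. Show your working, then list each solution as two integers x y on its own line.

√360 → a₀=18, period (1,36); ℓ=2 even so k=1
i=0: a=18 ⇒ p=18, q=1
i=1: a=1 ⇒ p=19, q=1
→ (19, 1).  Check: 19²=361, 360·1²=360, difference 1.
k=2:  x_2 = 19·19+360·1·1 = 721,  y_2 = 19·1+1·19 = 38

19 1
721 38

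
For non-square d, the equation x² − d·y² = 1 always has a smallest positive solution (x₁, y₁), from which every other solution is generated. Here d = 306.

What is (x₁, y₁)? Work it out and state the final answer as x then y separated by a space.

35 2

√306 = [17; 2,34, …], period ℓ=2 (even) → k=1
k=0  a_k=17  p_k/q_k = 17/1
k=1  a_k=2  p_k/q_k = 35/2
(x₁, y₁) = (35, 2);  35² − 306·2² = 1 ✓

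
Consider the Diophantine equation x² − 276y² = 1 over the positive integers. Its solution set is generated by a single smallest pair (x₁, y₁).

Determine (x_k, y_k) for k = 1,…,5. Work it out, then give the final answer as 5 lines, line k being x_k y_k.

d=276: √d = [16; 1,1,1,1,2,2,2,1,1,1,1,32] (ℓ=12, even), read p_11/q_11
a_0=16:  p_0=16·1+0=16,  q_0=16·0+1=1
…
a_6=2:  p_6=2·216+83=515,  q_6=2·13+5=31
…
a_9=1:  p_9=1·1761+1246=3007,  q_9=1·106+75=181
a_10=1:  p_10=1·3007+1761=4768,  q_10=1·181+106=287
a_11=1:  p_11=1·4768+3007=7775,  q_11=1·287+181=468
→ (7775, 468).  Check: 7775²=60450625, 276·468²=60450624, difference 1.
(x_2, y_2) = (7775·7775 + 276·468·468, 7775·468 + 468·7775) = (120901249, 7277400)
(x_3, y_3) = (7775·120901249 + 276·468·7277400, 7775·7277400 + 468·120901249) = (1880014414175, 113163569532)
(x_4, y_4) = (7775·1880014414175 + 276·468·113163569532, 7775·113163569532 + 468·1880014414175) = (29234224019520001, 1759693498945200)
(x_5, y_5) = (7775·29234224019520001 + 276·468·1759693498945200, 7775·1759693498945200 + 468·29234224019520001) = (454592181623521601375, 27363233795434290468)

7775 468
120901249 7277400
1880014414175 113163569532
29234224019520001 1759693498945200
454592181623521601375 27363233795434290468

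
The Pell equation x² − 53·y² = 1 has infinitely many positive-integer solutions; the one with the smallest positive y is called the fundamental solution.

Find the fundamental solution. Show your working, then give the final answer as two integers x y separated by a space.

66249 9100

[7; 3,1,1,3,14] for √53; ℓ=5 ⇒ convergent index 9
i=0: a=7 ⇒ p=7, q=1
i=1: a=3 ⇒ p=22, q=3
i=2: a=1 ⇒ p=29, q=4
i=3: a=1 ⇒ p=51, q=7
…
i=6: a=3 ⇒ p=7979, q=1096
…
i=8: a=1 ⇒ p=18557, q=2549
i=9: a=3 ⇒ p=66249, q=9100
→ (66249, 9100).  Check: 66249²=4388930001, 53·9100²=4388930000, difference 1.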